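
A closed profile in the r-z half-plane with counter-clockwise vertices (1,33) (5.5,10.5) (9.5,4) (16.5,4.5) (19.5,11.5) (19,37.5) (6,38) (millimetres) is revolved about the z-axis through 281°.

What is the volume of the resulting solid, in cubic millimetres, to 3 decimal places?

Volume = 27853.275 mm³

Profile (r,z), 7 vertices: (1,33) (5.5,10.5) (9.5,4) (16.5,4.5) (19.5,11.5) (19,37.5) (6,38)
edge 0: (1,33)→(5.5,10.5)  cross = 1·10.5 − 5.5·33 = -171.0000; (r_i+r_j)·cross = 6.5·-171.0000 = -1111.5000
edge 1: (5.5,10.5)→(9.5,4)  cross = 5.5·4 − 9.5·10.5 = -77.7500; (r_i+r_j)·cross = 15·-77.7500 = -1166.2500
edge 2: (9.5,4)→(16.5,4.5)  cross = 9.5·4.5 − 16.5·4 = -23.2500; (r_i+r_j)·cross = 26·-23.2500 = -604.5000
edge 3: (16.5,4.5)→(19.5,11.5)  cross = 16.5·11.5 − 19.5·4.5 = 102.0000; (r_i+r_j)·cross = 36·102.0000 = 3672.0000
edge 4: (19.5,11.5)→(19,37.5)  cross = 19.5·37.5 − 19·11.5 = 512.7500; (r_i+r_j)·cross = 38.5·512.7500 = 19740.8750
edge 5: (19,37.5)→(6,38)  cross = 19·38 − 6·37.5 = 497.0000; (r_i+r_j)·cross = 25·497.0000 = 12425.0000
edge 6: (6,38)→(1,33)  cross = 6·33 − 1·38 = 160.0000; (r_i+r_j)·cross = 7·160.0000 = 1120.0000
Σcross = 999.7500 → A = |Σcross|/2 = 499.8750 mm²
Σ(r_i+r_j)·cross = 34075.6250 → first moment M = |Σ|/6 = 5679.2708
R_c = M/A = 5679.2708/499.8750 = 11.3614 mm
θ = 281° = 4.904375 rad
V = θ·R_c·A = 4.904375·11.3614·499.8750 = 27853.275 mm³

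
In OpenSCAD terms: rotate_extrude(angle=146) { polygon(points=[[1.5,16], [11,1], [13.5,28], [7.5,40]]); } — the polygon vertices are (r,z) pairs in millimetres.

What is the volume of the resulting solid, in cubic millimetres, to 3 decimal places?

Profile (r,z), 4 vertices: (1.5,16) (11,1) (13.5,28) (7.5,40)
edge 0: (1.5,16)→(11,1)  cross = 1.5·1 − 11·16 = -174.5000; (r_i+r_j)·cross = 12.5·-174.5000 = -2181.2500
edge 1: (11,1)→(13.5,28)  cross = 11·28 − 13.5·1 = 294.5000; (r_i+r_j)·cross = 24.5·294.5000 = 7215.2500
edge 2: (13.5,28)→(7.5,40)  cross = 13.5·40 − 7.5·28 = 330.0000; (r_i+r_j)·cross = 21·330.0000 = 6930.0000
edge 3: (7.5,40)→(1.5,16)  cross = 7.5·16 − 1.5·40 = 60.0000; (r_i+r_j)·cross = 9·60.0000 = 540.0000
Σcross = 510.0000 → A = |Σcross|/2 = 255.0000 mm²
Σ(r_i+r_j)·cross = 12504.0000 → first moment M = |Σ|/6 = 2084.0000
R_c = M/A = 2084.0000/255.0000 = 8.1725 mm
θ = 146° = 2.548181 rad
V = θ·R_c·A = 2.548181·8.1725·255.0000 = 5310.409 mm³

Volume = 5310.409 mm³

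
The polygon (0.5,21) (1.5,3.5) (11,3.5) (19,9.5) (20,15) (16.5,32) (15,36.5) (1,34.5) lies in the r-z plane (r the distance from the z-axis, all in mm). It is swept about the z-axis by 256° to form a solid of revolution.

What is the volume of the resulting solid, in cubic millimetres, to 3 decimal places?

Profile (r,z), 8 vertices: (0.5,21) (1.5,3.5) (11,3.5) (19,9.5) (20,15) (16.5,32) (15,36.5) (1,34.5)
edge 0: (0.5,21)→(1.5,3.5)  cross = 0.5·3.5 − 1.5·21 = -29.7500; (r_i+r_j)·cross = 2·-29.7500 = -59.5000
edge 1: (1.5,3.5)→(11,3.5)  cross = 1.5·3.5 − 11·3.5 = -33.2500; (r_i+r_j)·cross = 12.5·-33.2500 = -415.6250
edge 2: (11,3.5)→(19,9.5)  cross = 11·9.5 − 19·3.5 = 38.0000; (r_i+r_j)·cross = 30·38.0000 = 1140.0000
edge 3: (19,9.5)→(20,15)  cross = 19·15 − 20·9.5 = 95.0000; (r_i+r_j)·cross = 39·95.0000 = 3705.0000
edge 4: (20,15)→(16.5,32)  cross = 20·32 − 16.5·15 = 392.5000; (r_i+r_j)·cross = 36.5·392.5000 = 14326.2500
edge 5: (16.5,32)→(15,36.5)  cross = 16.5·36.5 − 15·32 = 122.2500; (r_i+r_j)·cross = 31.5·122.2500 = 3850.8750
edge 6: (15,36.5)→(1,34.5)  cross = 15·34.5 − 1·36.5 = 481.0000; (r_i+r_j)·cross = 16·481.0000 = 7696.0000
edge 7: (1,34.5)→(0.5,21)  cross = 1·21 − 0.5·34.5 = 3.7500; (r_i+r_j)·cross = 1.5·3.7500 = 5.6250
Σcross = 1069.5000 → A = |Σcross|/2 = 534.7500 mm²
Σ(r_i+r_j)·cross = 30248.6250 → first moment M = |Σ|/6 = 5041.4375
R_c = M/A = 5041.4375/534.7500 = 9.4277 mm
θ = 256° = 4.468043 rad
V = θ·R_c·A = 4.468043·9.4277·534.7500 = 22525.359 mm³

Volume = 22525.359 mm³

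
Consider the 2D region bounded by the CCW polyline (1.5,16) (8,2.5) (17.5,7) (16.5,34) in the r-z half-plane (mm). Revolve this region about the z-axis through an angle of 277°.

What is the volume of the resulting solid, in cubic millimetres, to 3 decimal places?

Volume = 15526.196 mm³

Profile (r,z), 4 vertices: (1.5,16) (8,2.5) (17.5,7) (16.5,34)
edge 0: (1.5,16)→(8,2.5)  cross = 1.5·2.5 − 8·16 = -124.2500; (r_i+r_j)·cross = 9.5·-124.2500 = -1180.3750
edge 1: (8,2.5)→(17.5,7)  cross = 8·7 − 17.5·2.5 = 12.2500; (r_i+r_j)·cross = 25.5·12.2500 = 312.3750
edge 2: (17.5,7)→(16.5,34)  cross = 17.5·34 − 16.5·7 = 479.5000; (r_i+r_j)·cross = 34·479.5000 = 16303.0000
edge 3: (16.5,34)→(1.5,16)  cross = 16.5·16 − 1.5·34 = 213.0000; (r_i+r_j)·cross = 18·213.0000 = 3834.0000
Σcross = 580.5000 → A = |Σcross|/2 = 290.2500 mm²
Σ(r_i+r_j)·cross = 19269.0000 → first moment M = |Σ|/6 = 3211.5000
R_c = M/A = 3211.5000/290.2500 = 11.0646 mm
θ = 277° = 4.834562 rad
V = θ·R_c·A = 4.834562·11.0646·290.2500 = 15526.196 mm³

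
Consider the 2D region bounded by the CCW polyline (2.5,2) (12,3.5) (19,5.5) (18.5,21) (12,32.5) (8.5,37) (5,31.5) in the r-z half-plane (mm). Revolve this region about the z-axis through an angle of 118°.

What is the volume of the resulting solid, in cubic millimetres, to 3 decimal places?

Profile (r,z), 7 vertices: (2.5,2) (12,3.5) (19,5.5) (18.5,21) (12,32.5) (8.5,37) (5,31.5)
edge 0: (2.5,2)→(12,3.5)  cross = 2.5·3.5 − 12·2 = -15.2500; (r_i+r_j)·cross = 14.5·-15.2500 = -221.1250
edge 1: (12,3.5)→(19,5.5)  cross = 12·5.5 − 19·3.5 = -0.5000; (r_i+r_j)·cross = 31·-0.5000 = -15.5000
edge 2: (19,5.5)→(18.5,21)  cross = 19·21 − 18.5·5.5 = 297.2500; (r_i+r_j)·cross = 37.5·297.2500 = 11146.8750
edge 3: (18.5,21)→(12,32.5)  cross = 18.5·32.5 − 12·21 = 349.2500; (r_i+r_j)·cross = 30.5·349.2500 = 10652.1250
edge 4: (12,32.5)→(8.5,37)  cross = 12·37 − 8.5·32.5 = 167.7500; (r_i+r_j)·cross = 20.5·167.7500 = 3438.8750
edge 5: (8.5,37)→(5,31.5)  cross = 8.5·31.5 − 5·37 = 82.7500; (r_i+r_j)·cross = 13.5·82.7500 = 1117.1250
edge 6: (5,31.5)→(2.5,2)  cross = 5·2 − 2.5·31.5 = -68.7500; (r_i+r_j)·cross = 7.5·-68.7500 = -515.6250
Σcross = 812.5000 → A = |Σcross|/2 = 406.2500 mm²
Σ(r_i+r_j)·cross = 25602.7500 → first moment M = |Σ|/6 = 4267.1250
R_c = M/A = 4267.1250/406.2500 = 10.5037 mm
θ = 118° = 2.059489 rad
V = θ·R_c·A = 2.059489·10.5037·406.2500 = 8788.095 mm³

Volume = 8788.095 mm³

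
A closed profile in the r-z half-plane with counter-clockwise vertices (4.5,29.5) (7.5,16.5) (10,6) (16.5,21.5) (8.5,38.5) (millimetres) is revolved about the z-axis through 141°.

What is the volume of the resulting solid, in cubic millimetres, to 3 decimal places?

Profile (r,z), 5 vertices: (4.5,29.5) (7.5,16.5) (10,6) (16.5,21.5) (8.5,38.5)
edge 0: (4.5,29.5)→(7.5,16.5)  cross = 4.5·16.5 − 7.5·29.5 = -147.0000; (r_i+r_j)·cross = 12·-147.0000 = -1764.0000
edge 1: (7.5,16.5)→(10,6)  cross = 7.5·6 − 10·16.5 = -120.0000; (r_i+r_j)·cross = 17.5·-120.0000 = -2100.0000
edge 2: (10,6)→(16.5,21.5)  cross = 10·21.5 − 16.5·6 = 116.0000; (r_i+r_j)·cross = 26.5·116.0000 = 3074.0000
edge 3: (16.5,21.5)→(8.5,38.5)  cross = 16.5·38.5 − 8.5·21.5 = 452.5000; (r_i+r_j)·cross = 25·452.5000 = 11312.5000
edge 4: (8.5,38.5)→(4.5,29.5)  cross = 8.5·29.5 − 4.5·38.5 = 77.5000; (r_i+r_j)·cross = 13·77.5000 = 1007.5000
Σcross = 379.0000 → A = |Σcross|/2 = 189.5000 mm²
Σ(r_i+r_j)·cross = 11530.0000 → first moment M = |Σ|/6 = 1921.6667
R_c = M/A = 1921.6667/189.5000 = 10.1407 mm
θ = 141° = 2.460914 rad
V = θ·R_c·A = 2.460914·10.1407·189.5000 = 4729.057 mm³

Volume = 4729.057 mm³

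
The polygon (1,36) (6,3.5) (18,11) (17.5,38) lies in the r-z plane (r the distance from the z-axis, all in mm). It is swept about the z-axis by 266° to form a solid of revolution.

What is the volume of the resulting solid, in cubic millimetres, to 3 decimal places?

Profile (r,z), 4 vertices: (1,36) (6,3.5) (18,11) (17.5,38)
edge 0: (1,36)→(6,3.5)  cross = 1·3.5 − 6·36 = -212.5000; (r_i+r_j)·cross = 7·-212.5000 = -1487.5000
edge 1: (6,3.5)→(18,11)  cross = 6·11 − 18·3.5 = 3.0000; (r_i+r_j)·cross = 24·3.0000 = 72.0000
edge 2: (18,11)→(17.5,38)  cross = 18·38 − 17.5·11 = 491.5000; (r_i+r_j)·cross = 35.5·491.5000 = 17448.2500
edge 3: (17.5,38)→(1,36)  cross = 17.5·36 − 1·38 = 592.0000; (r_i+r_j)·cross = 18.5·592.0000 = 10952.0000
Σcross = 874.0000 → A = |Σcross|/2 = 437.0000 mm²
Σ(r_i+r_j)·cross = 26984.7500 → first moment M = |Σ|/6 = 4497.4583
R_c = M/A = 4497.4583/437.0000 = 10.2917 mm
θ = 266° = 4.642576 rad
V = θ·R_c·A = 4.642576·10.2917·437.0000 = 20879.791 mm³

Volume = 20879.791 mm³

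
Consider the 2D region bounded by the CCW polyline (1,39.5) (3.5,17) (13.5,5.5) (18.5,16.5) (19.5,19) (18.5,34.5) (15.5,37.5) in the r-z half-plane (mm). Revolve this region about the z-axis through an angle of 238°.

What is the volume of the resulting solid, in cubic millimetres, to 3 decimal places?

Profile (r,z), 7 vertices: (1,39.5) (3.5,17) (13.5,5.5) (18.5,16.5) (19.5,19) (18.5,34.5) (15.5,37.5)
edge 0: (1,39.5)→(3.5,17)  cross = 1·17 − 3.5·39.5 = -121.2500; (r_i+r_j)·cross = 4.5·-121.2500 = -545.6250
edge 1: (3.5,17)→(13.5,5.5)  cross = 3.5·5.5 − 13.5·17 = -210.2500; (r_i+r_j)·cross = 17·-210.2500 = -3574.2500
edge 2: (13.5,5.5)→(18.5,16.5)  cross = 13.5·16.5 − 18.5·5.5 = 121.0000; (r_i+r_j)·cross = 32·121.0000 = 3872.0000
edge 3: (18.5,16.5)→(19.5,19)  cross = 18.5·19 − 19.5·16.5 = 29.7500; (r_i+r_j)·cross = 38·29.7500 = 1130.5000
edge 4: (19.5,19)→(18.5,34.5)  cross = 19.5·34.5 − 18.5·19 = 321.2500; (r_i+r_j)·cross = 38·321.2500 = 12207.5000
edge 5: (18.5,34.5)→(15.5,37.5)  cross = 18.5·37.5 − 15.5·34.5 = 159.0000; (r_i+r_j)·cross = 34·159.0000 = 5406.0000
edge 6: (15.5,37.5)→(1,39.5)  cross = 15.5·39.5 − 1·37.5 = 574.7500; (r_i+r_j)·cross = 16.5·574.7500 = 9483.3750
Σcross = 874.2500 → A = |Σcross|/2 = 437.1250 mm²
Σ(r_i+r_j)·cross = 27979.5000 → first moment M = |Σ|/6 = 4663.2500
R_c = M/A = 4663.2500/437.1250 = 10.6680 mm
θ = 238° = 4.153884 rad
V = θ·R_c·A = 4.153884·10.6680·437.1250 = 19370.598 mm³

Volume = 19370.598 mm³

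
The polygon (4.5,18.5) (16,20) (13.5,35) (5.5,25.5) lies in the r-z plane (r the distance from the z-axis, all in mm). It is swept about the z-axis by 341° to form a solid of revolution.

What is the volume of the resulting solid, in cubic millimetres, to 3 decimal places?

Profile (r,z), 4 vertices: (4.5,18.5) (16,20) (13.5,35) (5.5,25.5)
edge 0: (4.5,18.5)→(16,20)  cross = 4.5·20 − 16·18.5 = -206.0000; (r_i+r_j)·cross = 20.5·-206.0000 = -4223.0000
edge 1: (16,20)→(13.5,35)  cross = 16·35 − 13.5·20 = 290.0000; (r_i+r_j)·cross = 29.5·290.0000 = 8555.0000
edge 2: (13.5,35)→(5.5,25.5)  cross = 13.5·25.5 − 5.5·35 = 151.7500; (r_i+r_j)·cross = 19·151.7500 = 2883.2500
edge 3: (5.5,25.5)→(4.5,18.5)  cross = 5.5·18.5 − 4.5·25.5 = -13.0000; (r_i+r_j)·cross = 10·-13.0000 = -130.0000
Σcross = 222.7500 → A = |Σcross|/2 = 111.3750 mm²
Σ(r_i+r_j)·cross = 7085.2500 → first moment M = |Σ|/6 = 1180.8750
R_c = M/A = 1180.8750/111.3750 = 10.6027 mm
θ = 341° = 5.951573 rad
V = θ·R_c·A = 5.951573·10.6027·111.3750 = 7028.063 mm³

Volume = 7028.063 mm³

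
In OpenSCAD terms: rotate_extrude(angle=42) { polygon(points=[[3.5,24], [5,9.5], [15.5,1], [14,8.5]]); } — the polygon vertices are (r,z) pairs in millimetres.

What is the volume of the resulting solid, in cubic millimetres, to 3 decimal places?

Profile (r,z), 4 vertices: (3.5,24) (5,9.5) (15.5,1) (14,8.5)
edge 0: (3.5,24)→(5,9.5)  cross = 3.5·9.5 − 5·24 = -86.7500; (r_i+r_j)·cross = 8.5·-86.7500 = -737.3750
edge 1: (5,9.5)→(15.5,1)  cross = 5·1 − 15.5·9.5 = -142.2500; (r_i+r_j)·cross = 20.5·-142.2500 = -2916.1250
edge 2: (15.5,1)→(14,8.5)  cross = 15.5·8.5 − 14·1 = 117.7500; (r_i+r_j)·cross = 29.5·117.7500 = 3473.6250
edge 3: (14,8.5)→(3.5,24)  cross = 14·24 − 3.5·8.5 = 306.2500; (r_i+r_j)·cross = 17.5·306.2500 = 5359.3750
Σcross = 195.0000 → A = |Σcross|/2 = 97.5000 mm²
Σ(r_i+r_j)·cross = 5179.5000 → first moment M = |Σ|/6 = 863.2500
R_c = M/A = 863.2500/97.5000 = 8.8538 mm
θ = 42° = 0.733038 rad
V = θ·R_c·A = 0.733038·8.8538·97.5000 = 632.795 mm³

Volume = 632.795 mm³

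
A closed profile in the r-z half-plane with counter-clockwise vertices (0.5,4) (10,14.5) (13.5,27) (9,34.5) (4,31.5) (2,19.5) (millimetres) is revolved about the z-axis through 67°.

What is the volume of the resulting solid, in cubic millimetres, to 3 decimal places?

Profile (r,z), 6 vertices: (0.5,4) (10,14.5) (13.5,27) (9,34.5) (4,31.5) (2,19.5)
edge 0: (0.5,4)→(10,14.5)  cross = 0.5·14.5 − 10·4 = -32.7500; (r_i+r_j)·cross = 10.5·-32.7500 = -343.8750
edge 1: (10,14.5)→(13.5,27)  cross = 10·27 − 13.5·14.5 = 74.2500; (r_i+r_j)·cross = 23.5·74.2500 = 1744.8750
edge 2: (13.5,27)→(9,34.5)  cross = 13.5·34.5 − 9·27 = 222.7500; (r_i+r_j)·cross = 22.5·222.7500 = 5011.8750
edge 3: (9,34.5)→(4,31.5)  cross = 9·31.5 − 4·34.5 = 145.5000; (r_i+r_j)·cross = 13·145.5000 = 1891.5000
edge 4: (4,31.5)→(2,19.5)  cross = 4·19.5 − 2·31.5 = 15.0000; (r_i+r_j)·cross = 6·15.0000 = 90.0000
edge 5: (2,19.5)→(0.5,4)  cross = 2·4 − 0.5·19.5 = -1.7500; (r_i+r_j)·cross = 2.5·-1.7500 = -4.3750
Σcross = 423.0000 → A = |Σcross|/2 = 211.5000 mm²
Σ(r_i+r_j)·cross = 8390.0000 → first moment M = |Σ|/6 = 1398.3333
R_c = M/A = 1398.3333/211.5000 = 6.6115 mm
θ = 67° = 1.169371 rad
V = θ·R_c·A = 1.169371·6.6115·211.5000 = 1635.170 mm³

Volume = 1635.170 mm³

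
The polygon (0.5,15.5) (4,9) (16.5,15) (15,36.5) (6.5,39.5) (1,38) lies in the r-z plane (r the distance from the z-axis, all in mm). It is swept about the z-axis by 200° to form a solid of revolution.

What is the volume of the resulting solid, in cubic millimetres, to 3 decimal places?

Profile (r,z), 6 vertices: (0.5,15.5) (4,9) (16.5,15) (15,36.5) (6.5,39.5) (1,38)
edge 0: (0.5,15.5)→(4,9)  cross = 0.5·9 − 4·15.5 = -57.5000; (r_i+r_j)·cross = 4.5·-57.5000 = -258.7500
edge 1: (4,9)→(16.5,15)  cross = 4·15 − 16.5·9 = -88.5000; (r_i+r_j)·cross = 20.5·-88.5000 = -1814.2500
edge 2: (16.5,15)→(15,36.5)  cross = 16.5·36.5 − 15·15 = 377.2500; (r_i+r_j)·cross = 31.5·377.2500 = 11883.3750
edge 3: (15,36.5)→(6.5,39.5)  cross = 15·39.5 − 6.5·36.5 = 355.2500; (r_i+r_j)·cross = 21.5·355.2500 = 7637.8750
edge 4: (6.5,39.5)→(1,38)  cross = 6.5·38 − 1·39.5 = 207.5000; (r_i+r_j)·cross = 7.5·207.5000 = 1556.2500
edge 5: (1,38)→(0.5,15.5)  cross = 1·15.5 − 0.5·38 = -3.5000; (r_i+r_j)·cross = 1.5·-3.5000 = -5.2500
Σcross = 790.5000 → A = |Σcross|/2 = 395.2500 mm²
Σ(r_i+r_j)·cross = 18999.2500 → first moment M = |Σ|/6 = 3166.5417
R_c = M/A = 3166.5417/395.2500 = 8.0115 mm
θ = 200° = 3.490659 rad
V = θ·R_c·A = 3.490659·8.0115·395.2500 = 11053.316 mm³

Volume = 11053.316 mm³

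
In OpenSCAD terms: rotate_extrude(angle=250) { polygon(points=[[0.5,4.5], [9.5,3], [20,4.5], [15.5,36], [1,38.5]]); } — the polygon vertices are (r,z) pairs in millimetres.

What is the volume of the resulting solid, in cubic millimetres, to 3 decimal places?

Profile (r,z), 5 vertices: (0.5,4.5) (9.5,3) (20,4.5) (15.5,36) (1,38.5)
edge 0: (0.5,4.5)→(9.5,3)  cross = 0.5·3 − 9.5·4.5 = -41.2500; (r_i+r_j)·cross = 10·-41.2500 = -412.5000
edge 1: (9.5,3)→(20,4.5)  cross = 9.5·4.5 − 20·3 = -17.2500; (r_i+r_j)·cross = 29.5·-17.2500 = -508.8750
edge 2: (20,4.5)→(15.5,36)  cross = 20·36 − 15.5·4.5 = 650.2500; (r_i+r_j)·cross = 35.5·650.2500 = 23083.8750
edge 3: (15.5,36)→(1,38.5)  cross = 15.5·38.5 − 1·36 = 560.7500; (r_i+r_j)·cross = 16.5·560.7500 = 9252.3750
edge 4: (1,38.5)→(0.5,4.5)  cross = 1·4.5 − 0.5·38.5 = -14.7500; (r_i+r_j)·cross = 1.5·-14.7500 = -22.1250
Σcross = 1137.7500 → A = |Σcross|/2 = 568.8750 mm²
Σ(r_i+r_j)·cross = 31392.7500 → first moment M = |Σ|/6 = 5232.1250
R_c = M/A = 5232.1250/568.8750 = 9.1973 mm
θ = 250° = 4.363323 rad
V = θ·R_c·A = 4.363323·9.1973·568.8750 = 22829.452 mm³

Volume = 22829.452 mm³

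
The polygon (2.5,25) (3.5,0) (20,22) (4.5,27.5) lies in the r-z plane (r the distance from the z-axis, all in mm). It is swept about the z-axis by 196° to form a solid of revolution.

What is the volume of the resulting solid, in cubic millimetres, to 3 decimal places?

Profile (r,z), 4 vertices: (2.5,25) (3.5,0) (20,22) (4.5,27.5)
edge 0: (2.5,25)→(3.5,0)  cross = 2.5·0 − 3.5·25 = -87.5000; (r_i+r_j)·cross = 6·-87.5000 = -525.0000
edge 1: (3.5,0)→(20,22)  cross = 3.5·22 − 20·0 = 77.0000; (r_i+r_j)·cross = 23.5·77.0000 = 1809.5000
edge 2: (20,22)→(4.5,27.5)  cross = 20·27.5 − 4.5·22 = 451.0000; (r_i+r_j)·cross = 24.5·451.0000 = 11049.5000
edge 3: (4.5,27.5)→(2.5,25)  cross = 4.5·25 − 2.5·27.5 = 43.7500; (r_i+r_j)·cross = 7·43.7500 = 306.2500
Σcross = 484.2500 → A = |Σcross|/2 = 242.1250 mm²
Σ(r_i+r_j)·cross = 12640.2500 → first moment M = |Σ|/6 = 2106.7083
R_c = M/A = 2106.7083/242.1250 = 8.7009 mm
θ = 196° = 3.420845 rad
V = θ·R_c·A = 3.420845·8.7009·242.1250 = 7206.723 mm³

Volume = 7206.723 mm³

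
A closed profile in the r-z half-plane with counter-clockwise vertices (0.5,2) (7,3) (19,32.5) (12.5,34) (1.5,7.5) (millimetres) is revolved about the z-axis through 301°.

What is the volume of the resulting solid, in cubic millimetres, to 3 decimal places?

Volume = 10934.490 mm³

Profile (r,z), 5 vertices: (0.5,2) (7,3) (19,32.5) (12.5,34) (1.5,7.5)
edge 0: (0.5,2)→(7,3)  cross = 0.5·3 − 7·2 = -12.5000; (r_i+r_j)·cross = 7.5·-12.5000 = -93.7500
edge 1: (7,3)→(19,32.5)  cross = 7·32.5 − 19·3 = 170.5000; (r_i+r_j)·cross = 26·170.5000 = 4433.0000
edge 2: (19,32.5)→(12.5,34)  cross = 19·34 − 12.5·32.5 = 239.7500; (r_i+r_j)·cross = 31.5·239.7500 = 7552.1250
edge 3: (12.5,34)→(1.5,7.5)  cross = 12.5·7.5 − 1.5·34 = 42.7500; (r_i+r_j)·cross = 14·42.7500 = 598.5000
edge 4: (1.5,7.5)→(0.5,2)  cross = 1.5·2 − 0.5·7.5 = -0.7500; (r_i+r_j)·cross = 2·-0.7500 = -1.5000
Σcross = 439.7500 → A = |Σcross|/2 = 219.8750 mm²
Σ(r_i+r_j)·cross = 12488.3750 → first moment M = |Σ|/6 = 2081.3958
R_c = M/A = 2081.3958/219.8750 = 9.4663 mm
θ = 301° = 5.253441 rad
V = θ·R_c·A = 5.253441·9.4663·219.8750 = 10934.490 mm³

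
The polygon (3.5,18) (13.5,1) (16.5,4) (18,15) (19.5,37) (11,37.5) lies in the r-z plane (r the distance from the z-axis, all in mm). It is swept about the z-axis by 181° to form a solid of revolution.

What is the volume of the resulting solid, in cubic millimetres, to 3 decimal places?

Volume = 14727.472 mm³

Profile (r,z), 6 vertices: (3.5,18) (13.5,1) (16.5,4) (18,15) (19.5,37) (11,37.5)
edge 0: (3.5,18)→(13.5,1)  cross = 3.5·1 − 13.5·18 = -239.5000; (r_i+r_j)·cross = 17·-239.5000 = -4071.5000
edge 1: (13.5,1)→(16.5,4)  cross = 13.5·4 − 16.5·1 = 37.5000; (r_i+r_j)·cross = 30·37.5000 = 1125.0000
edge 2: (16.5,4)→(18,15)  cross = 16.5·15 − 18·4 = 175.5000; (r_i+r_j)·cross = 34.5·175.5000 = 6054.7500
edge 3: (18,15)→(19.5,37)  cross = 18·37 − 19.5·15 = 373.5000; (r_i+r_j)·cross = 37.5·373.5000 = 14006.2500
edge 4: (19.5,37)→(11,37.5)  cross = 19.5·37.5 − 11·37 = 324.2500; (r_i+r_j)·cross = 30.5·324.2500 = 9889.6250
edge 5: (11,37.5)→(3.5,18)  cross = 11·18 − 3.5·37.5 = 66.7500; (r_i+r_j)·cross = 14.5·66.7500 = 967.8750
Σcross = 738.0000 → A = |Σcross|/2 = 369.0000 mm²
Σ(r_i+r_j)·cross = 27972.0000 → first moment M = |Σ|/6 = 4662.0000
R_c = M/A = 4662.0000/369.0000 = 12.6341 mm
θ = 181° = 3.159046 rad
V = θ·R_c·A = 3.159046·12.6341·369.0000 = 14727.472 mm³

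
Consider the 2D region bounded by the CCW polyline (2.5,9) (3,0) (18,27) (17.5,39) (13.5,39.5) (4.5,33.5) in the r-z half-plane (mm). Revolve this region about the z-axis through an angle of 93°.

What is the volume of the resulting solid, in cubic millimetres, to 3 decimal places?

Profile (r,z), 6 vertices: (2.5,9) (3,0) (18,27) (17.5,39) (13.5,39.5) (4.5,33.5)
edge 0: (2.5,9)→(3,0)  cross = 2.5·0 − 3·9 = -27.0000; (r_i+r_j)·cross = 5.5·-27.0000 = -148.5000
edge 1: (3,0)→(18,27)  cross = 3·27 − 18·0 = 81.0000; (r_i+r_j)·cross = 21·81.0000 = 1701.0000
edge 2: (18,27)→(17.5,39)  cross = 18·39 − 17.5·27 = 229.5000; (r_i+r_j)·cross = 35.5·229.5000 = 8147.2500
edge 3: (17.5,39)→(13.5,39.5)  cross = 17.5·39.5 − 13.5·39 = 164.7500; (r_i+r_j)·cross = 31·164.7500 = 5107.2500
edge 4: (13.5,39.5)→(4.5,33.5)  cross = 13.5·33.5 − 4.5·39.5 = 274.5000; (r_i+r_j)·cross = 18·274.5000 = 4941.0000
edge 5: (4.5,33.5)→(2.5,9)  cross = 4.5·9 − 2.5·33.5 = -43.2500; (r_i+r_j)·cross = 7·-43.2500 = -302.7500
Σcross = 679.5000 → A = |Σcross|/2 = 339.7500 mm²
Σ(r_i+r_j)·cross = 19445.2500 → first moment M = |Σ|/6 = 3240.8750
R_c = M/A = 3240.8750/339.7500 = 9.5390 mm
θ = 93° = 1.623156 rad
V = θ·R_c·A = 1.623156·9.5390·339.7500 = 5260.446 mm³

Volume = 5260.446 mm³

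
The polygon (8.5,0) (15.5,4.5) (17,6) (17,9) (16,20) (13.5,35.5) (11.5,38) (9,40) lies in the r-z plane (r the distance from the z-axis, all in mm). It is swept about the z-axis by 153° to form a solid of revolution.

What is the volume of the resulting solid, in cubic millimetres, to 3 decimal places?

Volume = 7804.109 mm³

Profile (r,z), 8 vertices: (8.5,0) (15.5,4.5) (17,6) (17,9) (16,20) (13.5,35.5) (11.5,38) (9,40)
edge 0: (8.5,0)→(15.5,4.5)  cross = 8.5·4.5 − 15.5·0 = 38.2500; (r_i+r_j)·cross = 24·38.2500 = 918.0000
edge 1: (15.5,4.5)→(17,6)  cross = 15.5·6 − 17·4.5 = 16.5000; (r_i+r_j)·cross = 32.5·16.5000 = 536.2500
edge 2: (17,6)→(17,9)  cross = 17·9 − 17·6 = 51.0000; (r_i+r_j)·cross = 34·51.0000 = 1734.0000
edge 3: (17,9)→(16,20)  cross = 17·20 − 16·9 = 196.0000; (r_i+r_j)·cross = 33·196.0000 = 6468.0000
edge 4: (16,20)→(13.5,35.5)  cross = 16·35.5 − 13.5·20 = 298.0000; (r_i+r_j)·cross = 29.5·298.0000 = 8791.0000
edge 5: (13.5,35.5)→(11.5,38)  cross = 13.5·38 − 11.5·35.5 = 104.7500; (r_i+r_j)·cross = 25·104.7500 = 2618.7500
edge 6: (11.5,38)→(9,40)  cross = 11.5·40 − 9·38 = 118.0000; (r_i+r_j)·cross = 20.5·118.0000 = 2419.0000
edge 7: (9,40)→(8.5,0)  cross = 9·0 − 8.5·40 = -340.0000; (r_i+r_j)·cross = 17.5·-340.0000 = -5950.0000
Σcross = 482.5000 → A = |Σcross|/2 = 241.2500 mm²
Σ(r_i+r_j)·cross = 17535.0000 → first moment M = |Σ|/6 = 2922.5000
R_c = M/A = 2922.5000/241.2500 = 12.1140 mm
θ = 153° = 2.670354 rad
V = θ·R_c·A = 2.670354·12.1140·241.2500 = 7804.109 mm³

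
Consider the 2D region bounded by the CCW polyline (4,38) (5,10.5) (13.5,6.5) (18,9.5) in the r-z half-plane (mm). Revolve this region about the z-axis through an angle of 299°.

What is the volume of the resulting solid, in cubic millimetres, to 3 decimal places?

Volume = 9752.789 mm³

Profile (r,z), 4 vertices: (4,38) (5,10.5) (13.5,6.5) (18,9.5)
edge 0: (4,38)→(5,10.5)  cross = 4·10.5 − 5·38 = -148.0000; (r_i+r_j)·cross = 9·-148.0000 = -1332.0000
edge 1: (5,10.5)→(13.5,6.5)  cross = 5·6.5 − 13.5·10.5 = -109.2500; (r_i+r_j)·cross = 18.5·-109.2500 = -2021.1250
edge 2: (13.5,6.5)→(18,9.5)  cross = 13.5·9.5 − 18·6.5 = 11.2500; (r_i+r_j)·cross = 31.5·11.2500 = 354.3750
edge 3: (18,9.5)→(4,38)  cross = 18·38 − 4·9.5 = 646.0000; (r_i+r_j)·cross = 22·646.0000 = 14212.0000
Σcross = 400.0000 → A = |Σcross|/2 = 200.0000 mm²
Σ(r_i+r_j)·cross = 11213.2500 → first moment M = |Σ|/6 = 1868.8750
R_c = M/A = 1868.8750/200.0000 = 9.3444 mm
θ = 299° = 5.218534 rad
V = θ·R_c·A = 5.218534·9.3444·200.0000 = 9752.789 mm³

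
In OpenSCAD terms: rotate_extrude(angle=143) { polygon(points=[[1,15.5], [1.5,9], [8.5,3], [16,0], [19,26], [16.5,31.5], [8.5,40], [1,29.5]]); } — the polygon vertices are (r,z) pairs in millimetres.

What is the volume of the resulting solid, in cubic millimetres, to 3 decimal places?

Volume = 12656.307 mm³

Profile (r,z), 8 vertices: (1,15.5) (1.5,9) (8.5,3) (16,0) (19,26) (16.5,31.5) (8.5,40) (1,29.5)
edge 0: (1,15.5)→(1.5,9)  cross = 1·9 − 1.5·15.5 = -14.2500; (r_i+r_j)·cross = 2.5·-14.2500 = -35.6250
edge 1: (1.5,9)→(8.5,3)  cross = 1.5·3 − 8.5·9 = -72.0000; (r_i+r_j)·cross = 10·-72.0000 = -720.0000
edge 2: (8.5,3)→(16,0)  cross = 8.5·0 − 16·3 = -48.0000; (r_i+r_j)·cross = 24.5·-48.0000 = -1176.0000
edge 3: (16,0)→(19,26)  cross = 16·26 − 19·0 = 416.0000; (r_i+r_j)·cross = 35·416.0000 = 14560.0000
edge 4: (19,26)→(16.5,31.5)  cross = 19·31.5 − 16.5·26 = 169.5000; (r_i+r_j)·cross = 35.5·169.5000 = 6017.2500
edge 5: (16.5,31.5)→(8.5,40)  cross = 16.5·40 − 8.5·31.5 = 392.2500; (r_i+r_j)·cross = 25·392.2500 = 9806.2500
edge 6: (8.5,40)→(1,29.5)  cross = 8.5·29.5 − 1·40 = 210.7500; (r_i+r_j)·cross = 9.5·210.7500 = 2002.1250
edge 7: (1,29.5)→(1,15.5)  cross = 1·15.5 − 1·29.5 = -14.0000; (r_i+r_j)·cross = 2·-14.0000 = -28.0000
Σcross = 1040.2500 → A = |Σcross|/2 = 520.1250 mm²
Σ(r_i+r_j)·cross = 30426.0000 → first moment M = |Σ|/6 = 5071.0000
R_c = M/A = 5071.0000/520.1250 = 9.7496 mm
θ = 143° = 2.495821 rad
V = θ·R_c·A = 2.495821·9.7496·520.1250 = 12656.307 mm³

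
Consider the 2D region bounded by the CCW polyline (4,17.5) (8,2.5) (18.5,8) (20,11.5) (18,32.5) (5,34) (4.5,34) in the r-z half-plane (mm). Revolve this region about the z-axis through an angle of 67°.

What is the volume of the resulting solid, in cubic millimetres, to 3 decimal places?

Profile (r,z), 7 vertices: (4,17.5) (8,2.5) (18.5,8) (20,11.5) (18,32.5) (5,34) (4.5,34)
edge 0: (4,17.5)→(8,2.5)  cross = 4·2.5 − 8·17.5 = -130.0000; (r_i+r_j)·cross = 12·-130.0000 = -1560.0000
edge 1: (8,2.5)→(18.5,8)  cross = 8·8 − 18.5·2.5 = 17.7500; (r_i+r_j)·cross = 26.5·17.7500 = 470.3750
edge 2: (18.5,8)→(20,11.5)  cross = 18.5·11.5 − 20·8 = 52.7500; (r_i+r_j)·cross = 38.5·52.7500 = 2030.8750
edge 3: (20,11.5)→(18,32.5)  cross = 20·32.5 − 18·11.5 = 443.0000; (r_i+r_j)·cross = 38·443.0000 = 16834.0000
edge 4: (18,32.5)→(5,34)  cross = 18·34 − 5·32.5 = 449.5000; (r_i+r_j)·cross = 23·449.5000 = 10338.5000
edge 5: (5,34)→(4.5,34)  cross = 5·34 − 4.5·34 = 17.0000; (r_i+r_j)·cross = 9.5·17.0000 = 161.5000
edge 6: (4.5,34)→(4,17.5)  cross = 4.5·17.5 − 4·34 = -57.2500; (r_i+r_j)·cross = 8.5·-57.2500 = -486.6250
Σcross = 792.7500 → A = |Σcross|/2 = 396.3750 mm²
Σ(r_i+r_j)·cross = 27788.6250 → first moment M = |Σ|/6 = 4631.4375
R_c = M/A = 4631.4375/396.3750 = 11.6845 mm
θ = 67° = 1.169371 rad
V = θ·R_c·A = 1.169371·11.6845·396.3750 = 5415.867 mm³

Volume = 5415.867 mm³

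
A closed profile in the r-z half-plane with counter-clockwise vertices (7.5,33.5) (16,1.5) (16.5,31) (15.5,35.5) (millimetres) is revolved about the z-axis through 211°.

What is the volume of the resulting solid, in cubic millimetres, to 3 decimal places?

Profile (r,z), 4 vertices: (7.5,33.5) (16,1.5) (16.5,31) (15.5,35.5)
edge 0: (7.5,33.5)→(16,1.5)  cross = 7.5·1.5 − 16·33.5 = -524.7500; (r_i+r_j)·cross = 23.5·-524.7500 = -12331.6250
edge 1: (16,1.5)→(16.5,31)  cross = 16·31 − 16.5·1.5 = 471.2500; (r_i+r_j)·cross = 32.5·471.2500 = 15315.6250
edge 2: (16.5,31)→(15.5,35.5)  cross = 16.5·35.5 − 15.5·31 = 105.2500; (r_i+r_j)·cross = 32·105.2500 = 3368.0000
edge 3: (15.5,35.5)→(7.5,33.5)  cross = 15.5·33.5 − 7.5·35.5 = 253.0000; (r_i+r_j)·cross = 23·253.0000 = 5819.0000
Σcross = 304.7500 → A = |Σcross|/2 = 152.3750 mm²
Σ(r_i+r_j)·cross = 12171.0000 → first moment M = |Σ|/6 = 2028.5000
R_c = M/A = 2028.5000/152.3750 = 13.3126 mm
θ = 211° = 3.682645 rad
V = θ·R_c·A = 3.682645·13.3126·152.3750 = 7470.245 mm³

Volume = 7470.245 mm³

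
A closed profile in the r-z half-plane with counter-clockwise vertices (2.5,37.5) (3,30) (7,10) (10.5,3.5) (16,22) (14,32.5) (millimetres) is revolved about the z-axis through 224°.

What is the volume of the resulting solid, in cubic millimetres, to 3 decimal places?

Profile (r,z), 6 vertices: (2.5,37.5) (3,30) (7,10) (10.5,3.5) (16,22) (14,32.5)
edge 0: (2.5,37.5)→(3,30)  cross = 2.5·30 − 3·37.5 = -37.5000; (r_i+r_j)·cross = 5.5·-37.5000 = -206.2500
edge 1: (3,30)→(7,10)  cross = 3·10 − 7·30 = -180.0000; (r_i+r_j)·cross = 10·-180.0000 = -1800.0000
edge 2: (7,10)→(10.5,3.5)  cross = 7·3.5 − 10.5·10 = -80.5000; (r_i+r_j)·cross = 17.5·-80.5000 = -1408.7500
edge 3: (10.5,3.5)→(16,22)  cross = 10.5·22 − 16·3.5 = 175.0000; (r_i+r_j)·cross = 26.5·175.0000 = 4637.5000
edge 4: (16,22)→(14,32.5)  cross = 16·32.5 − 14·22 = 212.0000; (r_i+r_j)·cross = 30·212.0000 = 6360.0000
edge 5: (14,32.5)→(2.5,37.5)  cross = 14·37.5 − 2.5·32.5 = 443.7500; (r_i+r_j)·cross = 16.5·443.7500 = 7321.8750
Σcross = 532.7500 → A = |Σcross|/2 = 266.3750 mm²
Σ(r_i+r_j)·cross = 14904.3750 → first moment M = |Σ|/6 = 2484.0625
R_c = M/A = 2484.0625/266.3750 = 9.3254 mm
θ = 224° = 3.909538 rad
V = θ·R_c·A = 3.909538·9.3254·266.3750 = 9711.536 mm³

Volume = 9711.536 mm³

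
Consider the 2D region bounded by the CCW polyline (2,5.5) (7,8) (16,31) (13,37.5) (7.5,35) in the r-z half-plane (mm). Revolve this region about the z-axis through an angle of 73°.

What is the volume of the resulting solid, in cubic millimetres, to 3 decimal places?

Volume = 2303.184 mm³

Profile (r,z), 5 vertices: (2,5.5) (7,8) (16,31) (13,37.5) (7.5,35)
edge 0: (2,5.5)→(7,8)  cross = 2·8 − 7·5.5 = -22.5000; (r_i+r_j)·cross = 9·-22.5000 = -202.5000
edge 1: (7,8)→(16,31)  cross = 7·31 − 16·8 = 89.0000; (r_i+r_j)·cross = 23·89.0000 = 2047.0000
edge 2: (16,31)→(13,37.5)  cross = 16·37.5 − 13·31 = 197.0000; (r_i+r_j)·cross = 29·197.0000 = 5713.0000
edge 3: (13,37.5)→(7.5,35)  cross = 13·35 − 7.5·37.5 = 173.7500; (r_i+r_j)·cross = 20.5·173.7500 = 3561.8750
edge 4: (7.5,35)→(2,5.5)  cross = 7.5·5.5 − 2·35 = -28.7500; (r_i+r_j)·cross = 9.5·-28.7500 = -273.1250
Σcross = 408.5000 → A = |Σcross|/2 = 204.2500 mm²
Σ(r_i+r_j)·cross = 10846.2500 → first moment M = |Σ|/6 = 1807.7083
R_c = M/A = 1807.7083/204.2500 = 8.8505 mm
θ = 73° = 1.274090 rad
V = θ·R_c·A = 1.274090·8.8505·204.2500 = 2303.184 mm³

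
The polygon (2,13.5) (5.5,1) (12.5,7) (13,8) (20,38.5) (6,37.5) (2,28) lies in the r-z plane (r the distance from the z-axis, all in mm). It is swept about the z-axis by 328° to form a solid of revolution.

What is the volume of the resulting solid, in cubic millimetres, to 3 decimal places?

Profile (r,z), 7 vertices: (2,13.5) (5.5,1) (12.5,7) (13,8) (20,38.5) (6,37.5) (2,28)
edge 0: (2,13.5)→(5.5,1)  cross = 2·1 − 5.5·13.5 = -72.2500; (r_i+r_j)·cross = 7.5·-72.2500 = -541.8750
edge 1: (5.5,1)→(12.5,7)  cross = 5.5·7 − 12.5·1 = 26.0000; (r_i+r_j)·cross = 18·26.0000 = 468.0000
edge 2: (12.5,7)→(13,8)  cross = 12.5·8 − 13·7 = 9.0000; (r_i+r_j)·cross = 25.5·9.0000 = 229.5000
edge 3: (13,8)→(20,38.5)  cross = 13·38.5 − 20·8 = 340.5000; (r_i+r_j)·cross = 33·340.5000 = 11236.5000
edge 4: (20,38.5)→(6,37.5)  cross = 20·37.5 − 6·38.5 = 519.0000; (r_i+r_j)·cross = 26·519.0000 = 13494.0000
edge 5: (6,37.5)→(2,28)  cross = 6·28 − 2·37.5 = 93.0000; (r_i+r_j)·cross = 8·93.0000 = 744.0000
edge 6: (2,28)→(2,13.5)  cross = 2·13.5 − 2·28 = -29.0000; (r_i+r_j)·cross = 4·-29.0000 = -116.0000
Σcross = 886.2500 → A = |Σcross|/2 = 443.1250 mm²
Σ(r_i+r_j)·cross = 25514.1250 → first moment M = |Σ|/6 = 4252.3542
R_c = M/A = 4252.3542/443.1250 = 9.5963 mm
θ = 328° = 5.724680 rad
V = θ·R_c·A = 5.724680·9.5963·443.1250 = 24343.367 mm³

Volume = 24343.367 mm³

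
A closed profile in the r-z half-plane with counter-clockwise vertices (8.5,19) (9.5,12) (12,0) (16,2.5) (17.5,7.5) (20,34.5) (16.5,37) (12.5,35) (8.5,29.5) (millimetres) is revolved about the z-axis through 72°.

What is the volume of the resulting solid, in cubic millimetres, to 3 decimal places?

Profile (r,z), 9 vertices: (8.5,19) (9.5,12) (12,0) (16,2.5) (17.5,7.5) (20,34.5) (16.5,37) (12.5,35) (8.5,29.5)
edge 0: (8.5,19)→(9.5,12)  cross = 8.5·12 − 9.5·19 = -78.5000; (r_i+r_j)·cross = 18·-78.5000 = -1413.0000
edge 1: (9.5,12)→(12,0)  cross = 9.5·0 − 12·12 = -144.0000; (r_i+r_j)·cross = 21.5·-144.0000 = -3096.0000
edge 2: (12,0)→(16,2.5)  cross = 12·2.5 − 16·0 = 30.0000; (r_i+r_j)·cross = 28·30.0000 = 840.0000
edge 3: (16,2.5)→(17.5,7.5)  cross = 16·7.5 − 17.5·2.5 = 76.2500; (r_i+r_j)·cross = 33.5·76.2500 = 2554.3750
edge 4: (17.5,7.5)→(20,34.5)  cross = 17.5·34.5 − 20·7.5 = 453.7500; (r_i+r_j)·cross = 37.5·453.7500 = 17015.6250
edge 5: (20,34.5)→(16.5,37)  cross = 20·37 − 16.5·34.5 = 170.7500; (r_i+r_j)·cross = 36.5·170.7500 = 6232.3750
edge 6: (16.5,37)→(12.5,35)  cross = 16.5·35 − 12.5·37 = 115.0000; (r_i+r_j)·cross = 29·115.0000 = 3335.0000
edge 7: (12.5,35)→(8.5,29.5)  cross = 12.5·29.5 − 8.5·35 = 71.2500; (r_i+r_j)·cross = 21·71.2500 = 1496.2500
edge 8: (8.5,29.5)→(8.5,19)  cross = 8.5·19 − 8.5·29.5 = -89.2500; (r_i+r_j)·cross = 17·-89.2500 = -1517.2500
Σcross = 605.2500 → A = |Σcross|/2 = 302.6250 mm²
Σ(r_i+r_j)·cross = 25447.3750 → first moment M = |Σ|/6 = 4241.2292
R_c = M/A = 4241.2292/302.6250 = 14.0148 mm
θ = 72° = 1.256637 rad
V = θ·R_c·A = 1.256637·14.0148·302.6250 = 5329.686 mm³

Volume = 5329.686 mm³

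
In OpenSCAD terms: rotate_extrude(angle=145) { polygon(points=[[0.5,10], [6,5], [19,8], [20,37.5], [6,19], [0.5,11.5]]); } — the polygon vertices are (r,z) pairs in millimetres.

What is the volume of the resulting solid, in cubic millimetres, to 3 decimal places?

Volume = 10297.846 mm³

Profile (r,z), 6 vertices: (0.5,10) (6,5) (19,8) (20,37.5) (6,19) (0.5,11.5)
edge 0: (0.5,10)→(6,5)  cross = 0.5·5 − 6·10 = -57.5000; (r_i+r_j)·cross = 6.5·-57.5000 = -373.7500
edge 1: (6,5)→(19,8)  cross = 6·8 − 19·5 = -47.0000; (r_i+r_j)·cross = 25·-47.0000 = -1175.0000
edge 2: (19,8)→(20,37.5)  cross = 19·37.5 − 20·8 = 552.5000; (r_i+r_j)·cross = 39·552.5000 = 21547.5000
edge 3: (20,37.5)→(6,19)  cross = 20·19 − 6·37.5 = 155.0000; (r_i+r_j)·cross = 26·155.0000 = 4030.0000
edge 4: (6,19)→(0.5,11.5)  cross = 6·11.5 − 0.5·19 = 59.5000; (r_i+r_j)·cross = 6.5·59.5000 = 386.7500
edge 5: (0.5,11.5)→(0.5,10)  cross = 0.5·10 − 0.5·11.5 = -0.7500; (r_i+r_j)·cross = 1·-0.7500 = -0.7500
Σcross = 661.7500 → A = |Σcross|/2 = 330.8750 mm²
Σ(r_i+r_j)·cross = 24414.7500 → first moment M = |Σ|/6 = 4069.1250
R_c = M/A = 4069.1250/330.8750 = 12.2981 mm
θ = 145° = 2.530727 rad
V = θ·R_c·A = 2.530727·12.2981·330.8750 = 10297.846 mm³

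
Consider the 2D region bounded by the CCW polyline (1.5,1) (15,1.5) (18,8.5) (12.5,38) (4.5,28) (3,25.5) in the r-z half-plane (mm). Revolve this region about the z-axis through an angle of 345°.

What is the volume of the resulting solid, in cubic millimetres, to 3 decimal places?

Volume = 23927.482 mm³

Profile (r,z), 6 vertices: (1.5,1) (15,1.5) (18,8.5) (12.5,38) (4.5,28) (3,25.5)
edge 0: (1.5,1)→(15,1.5)  cross = 1.5·1.5 − 15·1 = -12.7500; (r_i+r_j)·cross = 16.5·-12.7500 = -210.3750
edge 1: (15,1.5)→(18,8.5)  cross = 15·8.5 − 18·1.5 = 100.5000; (r_i+r_j)·cross = 33·100.5000 = 3316.5000
edge 2: (18,8.5)→(12.5,38)  cross = 18·38 − 12.5·8.5 = 577.7500; (r_i+r_j)·cross = 30.5·577.7500 = 17621.3750
edge 3: (12.5,38)→(4.5,28)  cross = 12.5·28 − 4.5·38 = 179.0000; (r_i+r_j)·cross = 17·179.0000 = 3043.0000
edge 4: (4.5,28)→(3,25.5)  cross = 4.5·25.5 − 3·28 = 30.7500; (r_i+r_j)·cross = 7.5·30.7500 = 230.6250
edge 5: (3,25.5)→(1.5,1)  cross = 3·1 − 1.5·25.5 = -35.2500; (r_i+r_j)·cross = 4.5·-35.2500 = -158.6250
Σcross = 840.0000 → A = |Σcross|/2 = 420.0000 mm²
Σ(r_i+r_j)·cross = 23842.5000 → first moment M = |Σ|/6 = 3973.7500
R_c = M/A = 3973.7500/420.0000 = 9.4613 mm
θ = 345° = 6.021386 rad
V = θ·R_c·A = 6.021386·9.4613·420.0000 = 23927.482 mm³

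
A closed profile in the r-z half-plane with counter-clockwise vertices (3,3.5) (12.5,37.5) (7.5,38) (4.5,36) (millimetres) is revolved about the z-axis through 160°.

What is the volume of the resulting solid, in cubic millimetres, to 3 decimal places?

Volume = 2530.378 mm³

Profile (r,z), 4 vertices: (3,3.5) (12.5,37.5) (7.5,38) (4.5,36)
edge 0: (3,3.5)→(12.5,37.5)  cross = 3·37.5 − 12.5·3.5 = 68.7500; (r_i+r_j)·cross = 15.5·68.7500 = 1065.6250
edge 1: (12.5,37.5)→(7.5,38)  cross = 12.5·38 − 7.5·37.5 = 193.7500; (r_i+r_j)·cross = 20·193.7500 = 3875.0000
edge 2: (7.5,38)→(4.5,36)  cross = 7.5·36 − 4.5·38 = 99.0000; (r_i+r_j)·cross = 12·99.0000 = 1188.0000
edge 3: (4.5,36)→(3,3.5)  cross = 4.5·3.5 − 3·36 = -92.2500; (r_i+r_j)·cross = 7.5·-92.2500 = -691.8750
Σcross = 269.2500 → A = |Σcross|/2 = 134.6250 mm²
Σ(r_i+r_j)·cross = 5436.7500 → first moment M = |Σ|/6 = 906.1250
R_c = M/A = 906.1250/134.6250 = 6.7307 mm
θ = 160° = 2.792527 rad
V = θ·R_c·A = 2.792527·6.7307·134.6250 = 2530.378 mm³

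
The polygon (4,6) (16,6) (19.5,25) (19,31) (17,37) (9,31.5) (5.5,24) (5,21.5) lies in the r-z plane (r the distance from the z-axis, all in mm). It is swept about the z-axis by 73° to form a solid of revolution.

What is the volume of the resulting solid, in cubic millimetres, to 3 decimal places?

Profile (r,z), 8 vertices: (4,6) (16,6) (19.5,25) (19,31) (17,37) (9,31.5) (5.5,24) (5,21.5)
edge 0: (4,6)→(16,6)  cross = 4·6 − 16·6 = -72.0000; (r_i+r_j)·cross = 20·-72.0000 = -1440.0000
edge 1: (16,6)→(19.5,25)  cross = 16·25 − 19.5·6 = 283.0000; (r_i+r_j)·cross = 35.5·283.0000 = 10046.5000
edge 2: (19.5,25)→(19,31)  cross = 19.5·31 − 19·25 = 129.5000; (r_i+r_j)·cross = 38.5·129.5000 = 4985.7500
edge 3: (19,31)→(17,37)  cross = 19·37 − 17·31 = 176.0000; (r_i+r_j)·cross = 36·176.0000 = 6336.0000
edge 4: (17,37)→(9,31.5)  cross = 17·31.5 − 9·37 = 202.5000; (r_i+r_j)·cross = 26·202.5000 = 5265.0000
edge 5: (9,31.5)→(5.5,24)  cross = 9·24 − 5.5·31.5 = 42.7500; (r_i+r_j)·cross = 14.5·42.7500 = 619.8750
edge 6: (5.5,24)→(5,21.5)  cross = 5.5·21.5 − 5·24 = -1.7500; (r_i+r_j)·cross = 10.5·-1.7500 = -18.3750
edge 7: (5,21.5)→(4,6)  cross = 5·6 − 4·21.5 = -56.0000; (r_i+r_j)·cross = 9·-56.0000 = -504.0000
Σcross = 704.0000 → A = |Σcross|/2 = 352.0000 mm²
Σ(r_i+r_j)·cross = 25290.7500 → first moment M = |Σ|/6 = 4215.1250
R_c = M/A = 4215.1250/352.0000 = 11.9748 mm
θ = 73° = 1.274090 rad
V = θ·R_c·A = 1.274090·11.9748·352.0000 = 5370.450 mm³

Volume = 5370.450 mm³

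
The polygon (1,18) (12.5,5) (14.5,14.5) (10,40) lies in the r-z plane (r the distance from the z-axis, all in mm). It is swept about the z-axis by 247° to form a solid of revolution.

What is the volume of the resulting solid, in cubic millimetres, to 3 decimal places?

Volume = 8739.580 mm³

Profile (r,z), 4 vertices: (1,18) (12.5,5) (14.5,14.5) (10,40)
edge 0: (1,18)→(12.5,5)  cross = 1·5 − 12.5·18 = -220.0000; (r_i+r_j)·cross = 13.5·-220.0000 = -2970.0000
edge 1: (12.5,5)→(14.5,14.5)  cross = 12.5·14.5 − 14.5·5 = 108.7500; (r_i+r_j)·cross = 27·108.7500 = 2936.2500
edge 2: (14.5,14.5)→(10,40)  cross = 14.5·40 − 10·14.5 = 435.0000; (r_i+r_j)·cross = 24.5·435.0000 = 10657.5000
edge 3: (10,40)→(1,18)  cross = 10·18 − 1·40 = 140.0000; (r_i+r_j)·cross = 11·140.0000 = 1540.0000
Σcross = 463.7500 → A = |Σcross|/2 = 231.8750 mm²
Σ(r_i+r_j)·cross = 12163.7500 → first moment M = |Σ|/6 = 2027.2917
R_c = M/A = 2027.2917/231.8750 = 8.7430 mm
θ = 247° = 4.310963 rad
V = θ·R_c·A = 4.310963·8.7430·231.8750 = 8739.580 mm³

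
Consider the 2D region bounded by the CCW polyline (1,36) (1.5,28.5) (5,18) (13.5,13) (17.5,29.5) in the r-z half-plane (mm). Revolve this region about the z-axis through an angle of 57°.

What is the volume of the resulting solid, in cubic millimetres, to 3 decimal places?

Profile (r,z), 5 vertices: (1,36) (1.5,28.5) (5,18) (13.5,13) (17.5,29.5)
edge 0: (1,36)→(1.5,28.5)  cross = 1·28.5 − 1.5·36 = -25.5000; (r_i+r_j)·cross = 2.5·-25.5000 = -63.7500
edge 1: (1.5,28.5)→(5,18)  cross = 1.5·18 − 5·28.5 = -115.5000; (r_i+r_j)·cross = 6.5·-115.5000 = -750.7500
edge 2: (5,18)→(13.5,13)  cross = 5·13 − 13.5·18 = -178.0000; (r_i+r_j)·cross = 18.5·-178.0000 = -3293.0000
edge 3: (13.5,13)→(17.5,29.5)  cross = 13.5·29.5 − 17.5·13 = 170.7500; (r_i+r_j)·cross = 31·170.7500 = 5293.2500
edge 4: (17.5,29.5)→(1,36)  cross = 17.5·36 − 1·29.5 = 600.5000; (r_i+r_j)·cross = 18.5·600.5000 = 11109.2500
Σcross = 452.2500 → A = |Σcross|/2 = 226.1250 mm²
Σ(r_i+r_j)·cross = 12295.0000 → first moment M = |Σ|/6 = 2049.1667
R_c = M/A = 2049.1667/226.1250 = 9.0621 mm
θ = 57° = 0.994838 rad
V = θ·R_c·A = 0.994838·9.0621·226.1250 = 2038.588 mm³

Volume = 2038.588 mm³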